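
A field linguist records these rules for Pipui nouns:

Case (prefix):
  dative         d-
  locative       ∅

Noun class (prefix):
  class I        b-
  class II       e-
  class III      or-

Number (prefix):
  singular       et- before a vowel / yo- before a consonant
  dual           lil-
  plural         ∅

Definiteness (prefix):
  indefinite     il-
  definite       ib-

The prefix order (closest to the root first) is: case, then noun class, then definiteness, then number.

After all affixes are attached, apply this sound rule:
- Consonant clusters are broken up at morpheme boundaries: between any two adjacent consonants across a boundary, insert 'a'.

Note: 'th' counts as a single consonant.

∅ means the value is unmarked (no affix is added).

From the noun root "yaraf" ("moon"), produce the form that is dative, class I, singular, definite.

Attach case dative d- → dyaraf.
Attach noun class class I b- → bdyaraf.
Attach definiteness definite ib- → ibbdyaraf.
Attach number singular et- (before vowel 'i') → etibbdyaraf.
Apply epenthesis: etibbdyaraf → etibabadayaraf.

etibabadayaraf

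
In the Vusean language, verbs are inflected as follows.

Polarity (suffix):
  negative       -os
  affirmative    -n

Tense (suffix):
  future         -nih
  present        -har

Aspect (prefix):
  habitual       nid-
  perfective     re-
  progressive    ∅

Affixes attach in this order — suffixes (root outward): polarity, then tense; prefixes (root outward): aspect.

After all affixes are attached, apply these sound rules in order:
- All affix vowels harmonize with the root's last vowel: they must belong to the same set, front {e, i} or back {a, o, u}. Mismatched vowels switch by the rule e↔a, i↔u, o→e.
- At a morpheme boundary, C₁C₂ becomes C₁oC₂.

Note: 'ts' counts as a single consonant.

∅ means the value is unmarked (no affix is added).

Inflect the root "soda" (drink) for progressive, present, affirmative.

aspect = progressive: zero marking, form stays soda.
Attach polarity affirmative -n → sodan.
Attach tense present -har → sodanhar.
Vowel harmony: no change.
Apply epenthesis: sodanhar → sodanohar.

sodanohar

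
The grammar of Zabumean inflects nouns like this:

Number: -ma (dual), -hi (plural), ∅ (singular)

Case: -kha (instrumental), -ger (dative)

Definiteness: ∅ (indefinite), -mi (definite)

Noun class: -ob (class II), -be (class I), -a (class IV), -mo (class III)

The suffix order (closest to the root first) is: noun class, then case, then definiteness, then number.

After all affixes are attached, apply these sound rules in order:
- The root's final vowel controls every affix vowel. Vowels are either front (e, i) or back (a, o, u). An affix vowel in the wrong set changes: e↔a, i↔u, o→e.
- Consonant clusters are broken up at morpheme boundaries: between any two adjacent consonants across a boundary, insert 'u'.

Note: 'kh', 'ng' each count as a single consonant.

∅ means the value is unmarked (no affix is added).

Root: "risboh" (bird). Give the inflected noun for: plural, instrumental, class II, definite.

risbohobukhamuhu

Attach noun class class II -ob → risbohob.
Attach case instrumental -kha → risbohobkha.
Attach definiteness definite -mi → risbohobkhami.
Attach number plural -hi → risbohobkhamihi.
Apply vowel harmony: risbohobkhamihi → risbohobkhamuhu.
Apply epenthesis: risbohobkhamuhu → risbohobukhamuhu.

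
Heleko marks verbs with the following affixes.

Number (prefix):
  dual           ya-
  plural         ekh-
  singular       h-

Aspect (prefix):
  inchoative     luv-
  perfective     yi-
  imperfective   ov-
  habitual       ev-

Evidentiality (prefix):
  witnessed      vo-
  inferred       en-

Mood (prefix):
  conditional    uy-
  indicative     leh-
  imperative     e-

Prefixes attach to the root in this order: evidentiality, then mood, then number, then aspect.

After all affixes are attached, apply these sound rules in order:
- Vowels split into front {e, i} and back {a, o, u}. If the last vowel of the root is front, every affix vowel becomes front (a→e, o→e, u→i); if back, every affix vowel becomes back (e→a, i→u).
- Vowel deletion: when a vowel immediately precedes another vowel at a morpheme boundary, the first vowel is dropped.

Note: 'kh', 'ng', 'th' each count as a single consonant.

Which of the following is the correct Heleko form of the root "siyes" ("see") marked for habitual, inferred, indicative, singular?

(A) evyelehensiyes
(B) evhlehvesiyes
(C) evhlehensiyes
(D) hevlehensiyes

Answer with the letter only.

C

Attach evidentiality inferred en- → ensiyes.
Attach mood indicative leh- → lehensiyes.
Attach number singular h- → hlehensiyes.
Attach aspect habitual ev- → evhlehensiyes.
Vowel harmony: no change.
Vowel deletion: no change.
So the correct form is evhlehensiyes, option (C).
(B) evhlehvesiyes is wrong: it uses witnessed instead of inferred for evidentiality.
(A) evyelehensiyes is wrong: it uses dual instead of singular for number.
(D) hevlehensiyes is wrong: it has the affixes in the wrong order.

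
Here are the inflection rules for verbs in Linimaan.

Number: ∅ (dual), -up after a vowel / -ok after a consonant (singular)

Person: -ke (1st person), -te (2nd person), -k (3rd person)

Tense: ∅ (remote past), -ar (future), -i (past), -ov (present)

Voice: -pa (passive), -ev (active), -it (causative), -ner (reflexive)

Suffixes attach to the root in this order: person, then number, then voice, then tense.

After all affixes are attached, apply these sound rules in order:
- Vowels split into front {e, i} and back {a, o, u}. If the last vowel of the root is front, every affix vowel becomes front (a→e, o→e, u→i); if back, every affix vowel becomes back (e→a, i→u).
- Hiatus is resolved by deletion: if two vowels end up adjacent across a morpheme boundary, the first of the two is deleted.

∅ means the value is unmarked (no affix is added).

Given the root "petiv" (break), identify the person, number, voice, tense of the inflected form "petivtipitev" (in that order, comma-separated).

2nd person, singular, causative, present

Segment: petiv-te-up-it-ov.
person: -te → 2nd person.
number: -up/ok → singular.
voice: -it → causative.
tense: -ov → present.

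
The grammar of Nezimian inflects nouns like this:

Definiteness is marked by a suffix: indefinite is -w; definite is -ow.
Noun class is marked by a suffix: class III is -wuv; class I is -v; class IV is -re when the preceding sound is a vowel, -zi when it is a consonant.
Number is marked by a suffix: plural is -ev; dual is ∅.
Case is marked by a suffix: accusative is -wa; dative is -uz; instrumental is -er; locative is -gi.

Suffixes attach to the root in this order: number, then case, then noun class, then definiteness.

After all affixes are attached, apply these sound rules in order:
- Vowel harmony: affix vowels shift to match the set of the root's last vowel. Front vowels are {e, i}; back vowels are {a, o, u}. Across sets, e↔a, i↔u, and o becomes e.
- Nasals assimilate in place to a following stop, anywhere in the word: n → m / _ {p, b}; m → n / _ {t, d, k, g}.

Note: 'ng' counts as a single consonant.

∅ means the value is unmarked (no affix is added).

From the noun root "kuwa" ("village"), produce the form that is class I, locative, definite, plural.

kuwaavguvow

Attach number plural -ev → kuwaev.
Attach case locative -gi → kuwaevgi.
Attach noun class class I -v → kuwaevgiv.
Attach definiteness definite -ow → kuwaevgivow.
Apply vowel harmony: kuwaevgivow → kuwaavguvow.
Nasal assimilation: no change.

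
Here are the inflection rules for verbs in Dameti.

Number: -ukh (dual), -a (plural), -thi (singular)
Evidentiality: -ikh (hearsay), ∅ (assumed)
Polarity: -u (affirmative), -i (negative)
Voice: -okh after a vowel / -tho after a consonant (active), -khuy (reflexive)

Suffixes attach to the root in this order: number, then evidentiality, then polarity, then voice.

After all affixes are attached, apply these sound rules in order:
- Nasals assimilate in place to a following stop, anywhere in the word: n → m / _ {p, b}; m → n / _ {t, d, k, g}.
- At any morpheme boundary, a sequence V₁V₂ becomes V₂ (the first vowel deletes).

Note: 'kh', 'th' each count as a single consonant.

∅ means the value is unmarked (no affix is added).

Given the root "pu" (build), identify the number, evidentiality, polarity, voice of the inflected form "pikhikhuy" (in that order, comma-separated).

Segment: pu-a-ikh-i-khuy.
number: -a → plural.
evidentiality: -ikh → hearsay.
polarity: -i → negative.
voice: -khuy → reflexive.

plural, hearsay, negative, reflexive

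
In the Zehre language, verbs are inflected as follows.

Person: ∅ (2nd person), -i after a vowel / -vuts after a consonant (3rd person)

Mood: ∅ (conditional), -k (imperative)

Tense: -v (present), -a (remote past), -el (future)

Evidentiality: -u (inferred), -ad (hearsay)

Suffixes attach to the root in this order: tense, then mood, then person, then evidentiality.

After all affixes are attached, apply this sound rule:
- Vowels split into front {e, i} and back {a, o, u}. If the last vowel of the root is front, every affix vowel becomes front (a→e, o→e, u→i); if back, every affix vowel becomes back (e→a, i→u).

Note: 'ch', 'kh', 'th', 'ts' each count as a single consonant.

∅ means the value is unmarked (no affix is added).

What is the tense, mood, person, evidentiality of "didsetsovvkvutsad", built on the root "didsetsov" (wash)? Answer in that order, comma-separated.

Segment: didsetsov-v-k-vuts-ad.
tense: -v → present.
mood: -k → imperative.
person: -i/vuts → 3rd person.
evidentiality: -ad → hearsay.

present, imperative, 3rd person, hearsay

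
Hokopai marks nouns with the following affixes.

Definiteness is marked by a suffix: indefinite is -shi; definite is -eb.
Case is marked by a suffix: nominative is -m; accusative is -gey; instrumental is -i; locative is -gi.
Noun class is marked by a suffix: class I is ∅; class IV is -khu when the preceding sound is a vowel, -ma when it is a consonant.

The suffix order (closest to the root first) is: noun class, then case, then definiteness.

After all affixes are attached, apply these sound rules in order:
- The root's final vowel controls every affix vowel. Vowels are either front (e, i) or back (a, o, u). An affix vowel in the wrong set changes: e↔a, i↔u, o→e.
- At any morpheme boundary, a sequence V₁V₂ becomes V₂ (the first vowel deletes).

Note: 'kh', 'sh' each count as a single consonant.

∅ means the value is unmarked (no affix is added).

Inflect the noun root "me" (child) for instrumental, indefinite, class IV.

Attach noun class class IV -khu (after vowel 'e') → mekhu.
Attach case instrumental -i → mekhui.
Attach definiteness indefinite -shi → mekhuishi.
Apply vowel harmony: mekhuishi → mekhiishi.
Apply vowel deletion: mekhiishi → mekhishi.

mekhishi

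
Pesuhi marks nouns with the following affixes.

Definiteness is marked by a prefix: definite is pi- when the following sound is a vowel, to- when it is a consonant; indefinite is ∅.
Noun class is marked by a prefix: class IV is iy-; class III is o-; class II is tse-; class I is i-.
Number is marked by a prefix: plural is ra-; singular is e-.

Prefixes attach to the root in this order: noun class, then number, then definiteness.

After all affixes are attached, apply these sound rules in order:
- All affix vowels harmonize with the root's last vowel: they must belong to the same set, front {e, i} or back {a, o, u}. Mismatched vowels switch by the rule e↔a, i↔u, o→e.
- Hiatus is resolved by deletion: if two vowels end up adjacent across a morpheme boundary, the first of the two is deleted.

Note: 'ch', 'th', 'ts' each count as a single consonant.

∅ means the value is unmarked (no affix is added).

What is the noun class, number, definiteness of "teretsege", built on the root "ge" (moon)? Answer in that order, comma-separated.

Segment: to-ra-tse-ge.
noun class: tse- → class II.
number: ra- → plural.
definiteness: pi/to- → definite.

class II, plural, definite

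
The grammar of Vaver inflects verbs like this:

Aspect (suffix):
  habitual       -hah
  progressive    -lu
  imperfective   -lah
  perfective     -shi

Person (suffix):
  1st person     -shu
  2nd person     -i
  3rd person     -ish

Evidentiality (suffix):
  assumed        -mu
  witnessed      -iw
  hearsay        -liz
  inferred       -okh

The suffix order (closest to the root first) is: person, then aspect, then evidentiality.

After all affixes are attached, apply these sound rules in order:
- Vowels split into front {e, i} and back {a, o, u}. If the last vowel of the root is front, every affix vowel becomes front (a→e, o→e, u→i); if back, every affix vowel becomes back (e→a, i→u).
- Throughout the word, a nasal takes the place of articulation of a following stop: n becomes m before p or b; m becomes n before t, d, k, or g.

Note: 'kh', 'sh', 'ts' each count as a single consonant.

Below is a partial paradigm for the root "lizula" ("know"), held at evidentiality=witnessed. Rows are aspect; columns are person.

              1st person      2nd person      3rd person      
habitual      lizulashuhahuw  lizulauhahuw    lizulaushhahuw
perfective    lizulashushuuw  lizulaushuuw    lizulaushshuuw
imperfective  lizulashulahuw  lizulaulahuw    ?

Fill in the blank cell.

Attach person 3rd person -ish → lizulaish.
Attach aspect imperfective -lah → lizulaishlah.
Attach evidentiality witnessed -iw → lizulaishlahiw.
Apply vowel harmony: lizulaishlahiw → lizulaushlahuw.
Nasal assimilation: no change.

lizulaushlahuw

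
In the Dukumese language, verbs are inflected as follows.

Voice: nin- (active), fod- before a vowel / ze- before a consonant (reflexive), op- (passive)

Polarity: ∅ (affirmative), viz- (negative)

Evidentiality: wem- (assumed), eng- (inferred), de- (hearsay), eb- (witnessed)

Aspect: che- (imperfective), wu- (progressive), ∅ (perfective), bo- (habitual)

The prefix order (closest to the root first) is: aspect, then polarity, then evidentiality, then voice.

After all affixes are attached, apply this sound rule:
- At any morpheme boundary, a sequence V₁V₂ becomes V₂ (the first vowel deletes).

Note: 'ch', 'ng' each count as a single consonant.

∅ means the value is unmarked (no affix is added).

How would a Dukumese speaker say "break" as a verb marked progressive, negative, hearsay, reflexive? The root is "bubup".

Attach aspect progressive wu- → wububup.
Attach polarity negative viz- → vizwububup.
Attach evidentiality hearsay de- → devizwububup.
Attach voice reflexive ze- (before consonant 'd') → zedevizwububup.
Vowel deletion: no change.

zedevizwububup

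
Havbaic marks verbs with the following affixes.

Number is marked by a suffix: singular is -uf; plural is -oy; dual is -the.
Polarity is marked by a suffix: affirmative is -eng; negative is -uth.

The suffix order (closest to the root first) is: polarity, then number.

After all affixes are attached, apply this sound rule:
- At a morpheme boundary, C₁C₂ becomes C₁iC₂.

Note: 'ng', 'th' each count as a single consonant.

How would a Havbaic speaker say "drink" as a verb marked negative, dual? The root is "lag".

Attach polarity negative -uth → laguth.
Attach number dual -the → laguththe.
Apply epenthesis: laguththe → laguthithe.

laguthithe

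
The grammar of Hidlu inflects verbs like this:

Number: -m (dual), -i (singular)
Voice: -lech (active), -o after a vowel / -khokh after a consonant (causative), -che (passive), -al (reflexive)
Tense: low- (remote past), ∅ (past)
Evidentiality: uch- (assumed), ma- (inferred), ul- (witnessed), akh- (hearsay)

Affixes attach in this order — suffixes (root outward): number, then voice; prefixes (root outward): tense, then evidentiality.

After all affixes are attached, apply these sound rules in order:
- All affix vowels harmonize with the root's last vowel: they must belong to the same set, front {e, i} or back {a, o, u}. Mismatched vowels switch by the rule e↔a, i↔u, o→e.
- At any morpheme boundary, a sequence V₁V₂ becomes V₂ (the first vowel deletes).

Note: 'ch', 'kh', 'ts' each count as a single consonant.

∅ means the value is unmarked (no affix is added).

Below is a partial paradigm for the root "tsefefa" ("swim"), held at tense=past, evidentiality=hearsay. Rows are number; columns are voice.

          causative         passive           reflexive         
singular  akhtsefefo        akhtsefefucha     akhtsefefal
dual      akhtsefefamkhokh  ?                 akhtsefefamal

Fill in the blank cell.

akhtsefefamcha

Attach number dual -m → tsefefam.
Attach voice passive -che → tsefefamche.
tense = past: zero marking, form stays tsefefamche.
Attach evidentiality hearsay akh- → akhtsefefamche.
Apply vowel harmony: akhtsefefamche → akhtsefefamcha.
Vowel deletion: no change.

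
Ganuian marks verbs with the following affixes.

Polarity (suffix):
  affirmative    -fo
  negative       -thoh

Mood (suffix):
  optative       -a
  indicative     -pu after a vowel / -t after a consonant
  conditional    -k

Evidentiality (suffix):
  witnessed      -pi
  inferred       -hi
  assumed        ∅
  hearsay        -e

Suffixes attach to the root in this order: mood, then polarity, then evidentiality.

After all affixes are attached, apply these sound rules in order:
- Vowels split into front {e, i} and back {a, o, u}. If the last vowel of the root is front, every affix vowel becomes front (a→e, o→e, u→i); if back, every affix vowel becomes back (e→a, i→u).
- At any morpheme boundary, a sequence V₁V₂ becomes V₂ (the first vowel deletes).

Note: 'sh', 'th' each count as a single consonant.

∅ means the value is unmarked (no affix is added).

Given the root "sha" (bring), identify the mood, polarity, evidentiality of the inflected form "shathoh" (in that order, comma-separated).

Segment: sha-a-thoh.
mood: -a → optative.
polarity: -thoh → negative.
evidentiality: ∅ → assumed.

optative, negative, assumed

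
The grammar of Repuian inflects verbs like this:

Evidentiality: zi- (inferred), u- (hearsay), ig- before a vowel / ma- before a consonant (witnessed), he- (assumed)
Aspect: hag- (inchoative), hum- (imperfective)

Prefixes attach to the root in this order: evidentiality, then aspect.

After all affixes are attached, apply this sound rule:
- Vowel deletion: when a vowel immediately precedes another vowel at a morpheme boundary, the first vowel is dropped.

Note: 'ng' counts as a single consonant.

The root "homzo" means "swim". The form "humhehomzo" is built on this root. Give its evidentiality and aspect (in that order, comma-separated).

Segment: hum-he-homzo.
evidentiality: he- → assumed.
aspect: hum- → imperfective.

assumed, imperfective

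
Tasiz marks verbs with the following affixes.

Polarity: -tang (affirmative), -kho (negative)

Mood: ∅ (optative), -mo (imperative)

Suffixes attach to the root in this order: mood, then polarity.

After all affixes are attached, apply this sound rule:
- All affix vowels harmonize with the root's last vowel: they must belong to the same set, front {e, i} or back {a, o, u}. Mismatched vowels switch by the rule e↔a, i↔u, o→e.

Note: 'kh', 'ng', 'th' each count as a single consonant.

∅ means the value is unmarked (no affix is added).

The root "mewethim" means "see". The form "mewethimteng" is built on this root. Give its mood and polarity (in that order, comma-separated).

optative, affirmative

Segment: mewethim-tang.
mood: ∅ → optative.
polarity: -tang → affirmative.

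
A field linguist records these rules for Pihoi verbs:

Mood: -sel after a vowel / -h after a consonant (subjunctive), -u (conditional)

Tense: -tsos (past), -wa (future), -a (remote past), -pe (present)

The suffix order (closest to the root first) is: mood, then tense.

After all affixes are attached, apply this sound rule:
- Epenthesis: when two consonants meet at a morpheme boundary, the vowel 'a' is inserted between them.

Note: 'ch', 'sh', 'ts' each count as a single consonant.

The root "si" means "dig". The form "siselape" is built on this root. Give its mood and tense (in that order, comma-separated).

Segment: si-sel-pe.
mood: -sel/h → subjunctive.
tense: -pe → present.

subjunctive, present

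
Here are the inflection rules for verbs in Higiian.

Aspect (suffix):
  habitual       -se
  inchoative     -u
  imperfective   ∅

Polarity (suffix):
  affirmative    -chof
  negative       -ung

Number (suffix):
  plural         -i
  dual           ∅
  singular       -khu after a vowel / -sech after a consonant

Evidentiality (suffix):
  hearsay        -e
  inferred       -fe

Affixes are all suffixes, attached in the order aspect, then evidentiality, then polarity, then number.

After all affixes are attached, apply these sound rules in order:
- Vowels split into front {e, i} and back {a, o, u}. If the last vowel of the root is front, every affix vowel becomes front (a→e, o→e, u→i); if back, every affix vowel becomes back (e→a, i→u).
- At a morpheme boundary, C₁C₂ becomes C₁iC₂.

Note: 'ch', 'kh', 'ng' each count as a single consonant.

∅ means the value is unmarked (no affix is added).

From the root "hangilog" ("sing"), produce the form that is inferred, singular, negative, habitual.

Attach aspect habitual -se → hangilogse.
Attach evidentiality inferred -fe → hangilogsefe.
Attach polarity negative -ung → hangilogsefeung.
Attach number singular -sech (after consonant 'ng') → hangilogsefeungsech.
Apply vowel harmony: hangilogsefeungsech → hangilogsafaungsach.
Apply epenthesis: hangilogsafaungsach → hangilogisafaungisach.

hangilogisafaungisach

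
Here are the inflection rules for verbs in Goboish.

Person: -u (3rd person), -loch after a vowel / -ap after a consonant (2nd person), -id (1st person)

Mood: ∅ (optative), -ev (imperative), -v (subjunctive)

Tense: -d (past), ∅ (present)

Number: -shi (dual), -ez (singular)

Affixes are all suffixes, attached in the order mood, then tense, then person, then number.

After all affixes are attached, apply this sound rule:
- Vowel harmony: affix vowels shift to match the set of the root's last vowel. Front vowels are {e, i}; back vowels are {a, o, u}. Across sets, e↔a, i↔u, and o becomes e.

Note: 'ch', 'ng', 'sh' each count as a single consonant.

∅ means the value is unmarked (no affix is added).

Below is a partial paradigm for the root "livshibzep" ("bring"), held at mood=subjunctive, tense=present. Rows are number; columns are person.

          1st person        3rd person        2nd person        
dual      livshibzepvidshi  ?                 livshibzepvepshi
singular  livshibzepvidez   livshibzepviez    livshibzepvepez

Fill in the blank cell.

Attach mood subjunctive -v → livshibzepv.
tense = present: zero marking, form stays livshibzepv.
Attach person 3rd person -u → livshibzepvu.
Attach number dual -shi → livshibzepvushi.
Apply vowel harmony: livshibzepvushi → livshibzepvishi.

livshibzepvishi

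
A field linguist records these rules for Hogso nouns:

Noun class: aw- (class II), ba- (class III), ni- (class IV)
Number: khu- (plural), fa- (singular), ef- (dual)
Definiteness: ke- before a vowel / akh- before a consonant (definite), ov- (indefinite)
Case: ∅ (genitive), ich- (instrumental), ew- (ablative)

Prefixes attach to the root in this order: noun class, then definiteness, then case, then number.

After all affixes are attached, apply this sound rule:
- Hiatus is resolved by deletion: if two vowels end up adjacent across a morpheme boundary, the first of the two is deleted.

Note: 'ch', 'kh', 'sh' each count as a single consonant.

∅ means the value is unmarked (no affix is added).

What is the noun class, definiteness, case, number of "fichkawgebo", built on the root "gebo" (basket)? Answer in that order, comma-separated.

Segment: fa-ich-ke-aw-gebo.
noun class: aw- → class II.
definiteness: ke/akh- → definite.
case: ich- → instrumental.
number: fa- → singular.

class II, definite, instrumental, singular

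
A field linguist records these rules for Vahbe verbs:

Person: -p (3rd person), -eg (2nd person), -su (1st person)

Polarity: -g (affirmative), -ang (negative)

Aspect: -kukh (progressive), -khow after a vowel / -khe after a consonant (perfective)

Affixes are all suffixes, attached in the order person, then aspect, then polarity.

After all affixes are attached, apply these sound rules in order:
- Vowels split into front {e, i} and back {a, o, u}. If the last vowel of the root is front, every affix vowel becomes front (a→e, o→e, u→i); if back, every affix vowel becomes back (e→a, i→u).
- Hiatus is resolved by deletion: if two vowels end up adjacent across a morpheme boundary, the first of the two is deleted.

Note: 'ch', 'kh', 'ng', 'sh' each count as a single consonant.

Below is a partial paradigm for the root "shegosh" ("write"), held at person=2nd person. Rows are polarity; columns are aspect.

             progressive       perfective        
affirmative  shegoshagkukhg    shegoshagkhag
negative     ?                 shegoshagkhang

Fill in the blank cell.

shegoshagkukhang

Attach person 2nd person -eg → shegosheg.
Attach aspect progressive -kukh → shegoshegkukh.
Attach polarity negative -ang → shegoshegkukhang.
Apply vowel harmony: shegoshegkukhang → shegoshagkukhang.
Vowel deletion: no change.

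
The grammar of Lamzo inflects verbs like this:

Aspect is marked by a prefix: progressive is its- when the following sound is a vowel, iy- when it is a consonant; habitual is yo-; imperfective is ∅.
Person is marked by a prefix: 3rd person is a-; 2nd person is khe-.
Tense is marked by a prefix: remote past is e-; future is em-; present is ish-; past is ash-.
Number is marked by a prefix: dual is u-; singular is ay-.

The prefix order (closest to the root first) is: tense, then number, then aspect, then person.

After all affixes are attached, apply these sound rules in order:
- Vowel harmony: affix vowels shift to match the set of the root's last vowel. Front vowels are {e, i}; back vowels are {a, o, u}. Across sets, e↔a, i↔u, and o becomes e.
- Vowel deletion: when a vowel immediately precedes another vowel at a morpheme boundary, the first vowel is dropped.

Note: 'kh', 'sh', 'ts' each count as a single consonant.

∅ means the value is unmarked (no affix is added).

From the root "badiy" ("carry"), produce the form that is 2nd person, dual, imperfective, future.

Attach tense future em- → embadiy.
Attach number dual u- → uembadiy.
aspect = imperfective: zero marking, form stays uembadiy.
Attach person 2nd person khe- → kheuembadiy.
Apply vowel harmony: kheuembadiy → kheiembadiy.
Apply vowel deletion: kheiembadiy → khembadiy.

khembadiy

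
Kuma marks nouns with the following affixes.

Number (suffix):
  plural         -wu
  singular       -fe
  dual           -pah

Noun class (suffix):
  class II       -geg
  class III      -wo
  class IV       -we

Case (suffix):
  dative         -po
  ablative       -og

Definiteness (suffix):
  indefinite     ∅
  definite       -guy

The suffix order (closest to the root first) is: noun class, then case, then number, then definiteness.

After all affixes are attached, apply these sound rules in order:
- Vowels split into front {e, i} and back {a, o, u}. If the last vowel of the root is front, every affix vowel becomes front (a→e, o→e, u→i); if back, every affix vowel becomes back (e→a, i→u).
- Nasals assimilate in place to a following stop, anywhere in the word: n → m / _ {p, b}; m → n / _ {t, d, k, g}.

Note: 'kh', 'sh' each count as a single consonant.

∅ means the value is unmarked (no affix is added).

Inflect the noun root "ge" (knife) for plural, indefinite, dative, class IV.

Attach noun class class IV -we → gewe.
Attach case dative -po → gewepo.
Attach number plural -wu → gewepowu.
definiteness = indefinite: zero marking, form stays gewepowu.
Apply vowel harmony: gewepowu → gewepewi.
Nasal assimilation: no change.

gewepewi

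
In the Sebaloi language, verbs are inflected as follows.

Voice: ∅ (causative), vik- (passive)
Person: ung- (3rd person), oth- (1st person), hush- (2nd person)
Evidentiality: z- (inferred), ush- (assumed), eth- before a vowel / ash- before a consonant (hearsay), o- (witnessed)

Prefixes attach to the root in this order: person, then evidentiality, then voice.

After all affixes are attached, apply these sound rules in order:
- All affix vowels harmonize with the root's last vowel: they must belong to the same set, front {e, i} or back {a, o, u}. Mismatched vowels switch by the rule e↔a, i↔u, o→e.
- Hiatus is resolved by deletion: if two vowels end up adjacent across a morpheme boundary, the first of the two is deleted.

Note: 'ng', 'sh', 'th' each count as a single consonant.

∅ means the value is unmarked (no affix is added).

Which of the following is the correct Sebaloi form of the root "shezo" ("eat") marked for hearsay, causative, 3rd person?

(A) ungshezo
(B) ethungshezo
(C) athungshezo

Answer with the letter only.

Attach person 3rd person ung- → ungshezo.
Attach evidentiality hearsay eth- (before vowel 'u') → ethungshezo.
voice = causative: zero marking, form stays ethungshezo.
Apply vowel harmony: ethungshezo → athungshezo.
Vowel deletion: no change.
So the correct form is athungshezo, option (C).
(B) ethungshezo is wrong: it fails to apply the sound rule(s).
(A) ungshezo is wrong: it uses witnessed instead of hearsay for evidentiality.

C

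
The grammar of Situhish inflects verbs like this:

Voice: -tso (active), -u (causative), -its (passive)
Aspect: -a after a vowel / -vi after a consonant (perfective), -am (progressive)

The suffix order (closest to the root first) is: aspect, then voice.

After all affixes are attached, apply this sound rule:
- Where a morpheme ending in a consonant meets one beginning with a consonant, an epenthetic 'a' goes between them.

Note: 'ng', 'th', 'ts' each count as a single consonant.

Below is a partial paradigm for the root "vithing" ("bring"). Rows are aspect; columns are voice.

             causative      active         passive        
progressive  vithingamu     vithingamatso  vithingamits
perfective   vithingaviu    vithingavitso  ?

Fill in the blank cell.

vithingaviits

Attach aspect perfective -vi (after consonant 'ng') → vithingvi.
Attach voice passive -its → vithingviits.
Apply epenthesis: vithingviits → vithingaviits.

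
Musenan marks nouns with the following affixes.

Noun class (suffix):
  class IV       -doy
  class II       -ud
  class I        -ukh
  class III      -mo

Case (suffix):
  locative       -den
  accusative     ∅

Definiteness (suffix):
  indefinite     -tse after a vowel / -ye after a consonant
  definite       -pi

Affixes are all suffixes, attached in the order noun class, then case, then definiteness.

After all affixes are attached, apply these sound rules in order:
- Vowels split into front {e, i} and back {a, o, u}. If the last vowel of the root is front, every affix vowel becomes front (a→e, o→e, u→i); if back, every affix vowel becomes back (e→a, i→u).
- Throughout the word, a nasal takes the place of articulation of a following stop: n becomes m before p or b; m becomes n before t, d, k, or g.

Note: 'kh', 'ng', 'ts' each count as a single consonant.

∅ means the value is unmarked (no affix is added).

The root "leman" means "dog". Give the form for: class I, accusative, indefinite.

Attach noun class class I -ukh → lemanukh.
case = accusative: zero marking, form stays lemanukh.
Attach definiteness indefinite -ye (after consonant 'kh') → lemanukhye.
Apply vowel harmony: lemanukhye → lemanukhya.
Nasal assimilation: no change.

lemanukhya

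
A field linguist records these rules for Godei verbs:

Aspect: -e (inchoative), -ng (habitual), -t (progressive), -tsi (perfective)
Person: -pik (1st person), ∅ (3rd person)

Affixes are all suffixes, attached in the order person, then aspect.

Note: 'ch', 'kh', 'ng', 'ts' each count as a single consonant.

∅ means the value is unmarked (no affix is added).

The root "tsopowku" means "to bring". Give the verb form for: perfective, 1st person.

tsopowkupiktsi

Attach person 1st person -pik → tsopowkupik.
Attach aspect perfective -tsi → tsopowkupiktsi.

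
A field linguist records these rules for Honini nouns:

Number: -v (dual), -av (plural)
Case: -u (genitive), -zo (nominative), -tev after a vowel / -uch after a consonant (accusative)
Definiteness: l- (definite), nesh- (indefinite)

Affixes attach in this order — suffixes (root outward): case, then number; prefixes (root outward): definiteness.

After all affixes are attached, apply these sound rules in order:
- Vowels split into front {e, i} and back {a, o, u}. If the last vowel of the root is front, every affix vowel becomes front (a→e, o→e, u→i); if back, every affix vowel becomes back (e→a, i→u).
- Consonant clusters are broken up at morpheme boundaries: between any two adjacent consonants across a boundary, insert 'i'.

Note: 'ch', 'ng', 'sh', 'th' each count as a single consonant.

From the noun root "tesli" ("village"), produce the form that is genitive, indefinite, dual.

Attach case genitive -u → tesliu.
Attach definiteness indefinite nesh- → neshtesliu.
Attach number dual -v → neshtesliuv.
Apply vowel harmony: neshtesliuv → neshtesliiv.
Apply epenthesis: neshtesliiv → neshitesliiv.

neshitesliiv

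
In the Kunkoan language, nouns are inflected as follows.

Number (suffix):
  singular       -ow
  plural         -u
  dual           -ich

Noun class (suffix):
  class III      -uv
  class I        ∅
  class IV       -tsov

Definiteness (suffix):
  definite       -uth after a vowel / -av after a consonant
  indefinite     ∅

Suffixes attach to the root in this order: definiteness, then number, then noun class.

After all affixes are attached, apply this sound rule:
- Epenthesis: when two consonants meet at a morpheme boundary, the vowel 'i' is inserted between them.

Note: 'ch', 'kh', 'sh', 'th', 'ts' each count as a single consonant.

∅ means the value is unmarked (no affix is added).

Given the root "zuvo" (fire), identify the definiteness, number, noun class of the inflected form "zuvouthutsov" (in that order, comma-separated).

definite, plural, class IV

Segment: zuvo-uth-u-tsov.
definiteness: -uth/av → definite.
number: -u → plural.
noun class: -tsov → class IV.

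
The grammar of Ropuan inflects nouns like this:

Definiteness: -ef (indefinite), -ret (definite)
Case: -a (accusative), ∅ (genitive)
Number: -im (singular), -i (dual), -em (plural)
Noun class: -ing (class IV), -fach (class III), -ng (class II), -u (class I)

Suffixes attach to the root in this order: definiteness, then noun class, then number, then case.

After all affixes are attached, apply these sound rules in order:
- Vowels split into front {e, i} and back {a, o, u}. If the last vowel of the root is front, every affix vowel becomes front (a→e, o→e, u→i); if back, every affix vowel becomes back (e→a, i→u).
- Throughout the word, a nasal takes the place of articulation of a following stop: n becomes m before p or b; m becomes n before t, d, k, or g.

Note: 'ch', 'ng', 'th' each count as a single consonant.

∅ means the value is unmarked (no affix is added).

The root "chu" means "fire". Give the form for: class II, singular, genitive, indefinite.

Attach definiteness indefinite -ef → chuef.
Attach noun class class II -ng → chuefng.
Attach number singular -im → chuefngim.
case = genitive: zero marking, form stays chuefngim.
Apply vowel harmony: chuefngim → chuafngum.
Nasal assimilation: no change.

chuafngum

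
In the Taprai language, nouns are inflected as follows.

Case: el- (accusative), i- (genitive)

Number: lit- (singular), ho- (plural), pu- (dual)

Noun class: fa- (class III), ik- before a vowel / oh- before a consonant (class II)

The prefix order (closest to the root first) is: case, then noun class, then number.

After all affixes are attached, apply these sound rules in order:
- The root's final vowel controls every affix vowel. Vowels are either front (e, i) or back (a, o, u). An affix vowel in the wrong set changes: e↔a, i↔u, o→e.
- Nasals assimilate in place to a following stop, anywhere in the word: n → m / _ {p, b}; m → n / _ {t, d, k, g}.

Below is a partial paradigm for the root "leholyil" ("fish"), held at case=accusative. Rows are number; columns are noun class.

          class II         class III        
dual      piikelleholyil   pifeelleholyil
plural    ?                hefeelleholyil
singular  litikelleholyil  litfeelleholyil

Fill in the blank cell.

heikelleholyil

Attach case accusative el- → elleholyil.
Attach noun class class II ik- (before vowel 'e') → ikelleholyil.
Attach number plural ho- → hoikelleholyil.
Apply vowel harmony: hoikelleholyil → heikelleholyil.
Nasal assimilation: no change.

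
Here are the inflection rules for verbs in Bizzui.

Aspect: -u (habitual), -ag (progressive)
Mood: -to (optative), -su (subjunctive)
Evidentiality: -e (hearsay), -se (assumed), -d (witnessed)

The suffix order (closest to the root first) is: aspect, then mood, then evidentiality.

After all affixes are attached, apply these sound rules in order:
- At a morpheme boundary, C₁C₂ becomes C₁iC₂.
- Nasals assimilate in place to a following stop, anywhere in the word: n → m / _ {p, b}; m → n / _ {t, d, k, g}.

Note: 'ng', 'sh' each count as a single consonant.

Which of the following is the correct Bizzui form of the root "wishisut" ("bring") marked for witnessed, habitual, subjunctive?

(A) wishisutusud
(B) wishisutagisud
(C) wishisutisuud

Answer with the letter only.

Attach aspect habitual -u → wishisutu.
Attach mood subjunctive -su → wishisutusu.
Attach evidentiality witnessed -d → wishisutusud.
Epenthesis: no change.
Nasal assimilation: no change.
So the correct form is wishisutusud, option (A).
(B) wishisutagisud is wrong: it uses progressive instead of habitual for aspect.
(C) wishisutisuud is wrong: it has the affixes in the wrong order.

A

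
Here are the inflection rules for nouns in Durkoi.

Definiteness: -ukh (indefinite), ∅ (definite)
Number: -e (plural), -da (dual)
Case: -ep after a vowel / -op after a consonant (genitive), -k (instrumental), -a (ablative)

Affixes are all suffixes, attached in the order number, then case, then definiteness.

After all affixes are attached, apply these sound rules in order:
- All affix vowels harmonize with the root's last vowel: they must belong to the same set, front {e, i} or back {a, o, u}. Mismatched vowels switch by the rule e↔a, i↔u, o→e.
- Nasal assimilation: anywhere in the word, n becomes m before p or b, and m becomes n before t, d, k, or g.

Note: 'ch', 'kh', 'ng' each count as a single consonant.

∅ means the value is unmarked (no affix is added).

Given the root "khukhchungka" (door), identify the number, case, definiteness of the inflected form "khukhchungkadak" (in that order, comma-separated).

Segment: khukhchungka-da-k.
number: -da → dual.
case: -k → instrumental.
definiteness: ∅ → definite.

dual, instrumental, definite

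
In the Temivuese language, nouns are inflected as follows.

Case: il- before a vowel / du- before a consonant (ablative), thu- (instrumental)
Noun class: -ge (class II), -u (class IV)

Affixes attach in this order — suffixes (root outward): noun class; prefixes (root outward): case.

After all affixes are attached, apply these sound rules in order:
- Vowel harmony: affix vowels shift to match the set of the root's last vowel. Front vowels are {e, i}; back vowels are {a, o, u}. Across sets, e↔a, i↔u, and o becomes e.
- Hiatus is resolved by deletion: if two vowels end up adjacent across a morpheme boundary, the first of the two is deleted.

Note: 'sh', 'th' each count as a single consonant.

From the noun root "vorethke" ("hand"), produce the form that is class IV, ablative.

divorethki

Attach case ablative du- (before consonant 'v') → duvorethke.
Attach noun class class IV -u → duvorethkeu.
Apply vowel harmony: duvorethkeu → divorethkei.
Apply vowel deletion: divorethkei → divorethki.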